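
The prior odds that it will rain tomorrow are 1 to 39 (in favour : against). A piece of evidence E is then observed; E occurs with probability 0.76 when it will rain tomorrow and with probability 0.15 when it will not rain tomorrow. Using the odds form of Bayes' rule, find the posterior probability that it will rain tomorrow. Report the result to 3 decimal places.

Prior odds = 1/39 = 0.025641. In log-odds, ln(0.025641) = -3.6636.
Add log likelihood ratio: ln(5.0667) = 1.6227.
Posterior log-odds = -2.0409, so posterior odds = exp(-2.0409) = 0.12991. Converting, P(H|E) = 0.12991/1.1299 = 0.115.

Posterior probability ≈ 0.115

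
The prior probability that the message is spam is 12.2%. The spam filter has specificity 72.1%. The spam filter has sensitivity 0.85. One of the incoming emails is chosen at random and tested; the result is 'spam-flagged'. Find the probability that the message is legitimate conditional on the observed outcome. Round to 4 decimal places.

Write H for 'the message is spam'. Prior odds H:¬H = 0.122/0.878 = 0.13895. For the 'spam-flagged' outcome, the likelihood ratio is 0.85/0.279 = 3.0466.
Posterior odds = 0.13895 × 3.0466 = 0.42333, so P(H|E) = 0.42333/(1+0.42333) = 0.2974. Then P(¬H|E) = 1 − 0.2974 = 0.7026.

P(¬H | E) ≈ 0.7026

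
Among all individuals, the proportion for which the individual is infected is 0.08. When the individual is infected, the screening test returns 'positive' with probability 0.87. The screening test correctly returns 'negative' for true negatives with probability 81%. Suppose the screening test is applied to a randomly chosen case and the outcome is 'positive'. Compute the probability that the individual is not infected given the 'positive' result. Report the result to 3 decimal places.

Write H for 'the individual is infected'. Prior odds H:¬H = 0.08/0.92 = 0.086957. For the 'positive' outcome, the likelihood ratio is 0.87/0.19 = 4.5789.
Posterior odds = 0.086957 × 4.5789 = 0.39817, so P(H|E) = 0.39817/(1+0.39817) = 0.285. Then P(¬H|E) = 1 − 0.285 = 0.715.

P(¬H | E) ≈ 0.715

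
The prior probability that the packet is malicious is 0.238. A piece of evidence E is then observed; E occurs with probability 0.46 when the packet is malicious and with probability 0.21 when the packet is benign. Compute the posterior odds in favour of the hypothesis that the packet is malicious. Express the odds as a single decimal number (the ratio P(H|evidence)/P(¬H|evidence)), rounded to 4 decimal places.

Prior odds = 0.238/(1−0.238) = 0.31234. In log-odds, ln(0.31234) = -1.1637.
Add log likelihood ratio: ln(2.1905) = 0.78412.
Posterior log-odds = -0.37956, so posterior odds = exp(-0.37956) = 0.68416.

Posterior odds ≈ 0.6842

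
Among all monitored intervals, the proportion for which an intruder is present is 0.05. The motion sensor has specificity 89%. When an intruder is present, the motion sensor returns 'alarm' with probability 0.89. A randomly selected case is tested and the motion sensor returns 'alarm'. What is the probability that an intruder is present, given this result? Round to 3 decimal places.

P(H | E) ≈ 0.299

Let H be the event that an intruder is present. P(H) = 0.05, so P(¬H) = 0.95. With E the 'alarm' result, P(E|H) = 0.89 and P(E|¬H) = 0.11.
P(E) = 0.89·0.05 + 0.11·0.95 = 0.044500 + 0.10450 = 0.14900.
By Bayes' theorem, P(H|E) = 0.044500 / 0.14900 = 0.299.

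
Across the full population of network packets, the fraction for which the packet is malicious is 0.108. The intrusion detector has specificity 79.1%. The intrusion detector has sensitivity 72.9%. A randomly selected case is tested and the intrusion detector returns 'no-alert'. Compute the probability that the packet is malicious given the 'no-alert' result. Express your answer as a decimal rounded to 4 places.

Write H for 'the packet is malicious'. Prior odds H:¬H = 0.108/0.892 = 0.12108. For the 'no-alert' outcome, the likelihood ratio is 0.271/0.791 = 0.34260.
Posterior odds = 0.12108 × 0.34260 = 0.041481, so P(H|E) = 0.041481/(1+0.041481) = 0.0398.

P(H | E) ≈ 0.0398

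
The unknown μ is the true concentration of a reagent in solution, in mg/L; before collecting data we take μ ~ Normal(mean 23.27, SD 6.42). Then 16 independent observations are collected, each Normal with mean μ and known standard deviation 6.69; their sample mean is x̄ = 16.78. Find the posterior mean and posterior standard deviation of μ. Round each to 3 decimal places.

Posterior mean ≈ 17.192; posterior SD ≈ 1.618

Prior precision 1/τ₀² = 1/6.42² = 0.0242622; data precision n/σ² = 16/6.69² = 0.357493.
Posterior precision = 0.0242622 + 0.357493 = 0.381755, giving posterior SD = 1/√0.381755 = 1.618.
Posterior mean = (0.0242622·23.27 + 0.357493·16.78) / 0.381755 = 17.192.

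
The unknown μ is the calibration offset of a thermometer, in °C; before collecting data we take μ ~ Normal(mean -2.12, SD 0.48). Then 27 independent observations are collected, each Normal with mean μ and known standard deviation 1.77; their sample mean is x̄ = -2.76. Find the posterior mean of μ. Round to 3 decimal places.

With known σ, the Normal prior is conjugate. Weight on the data is w = (n/σ²)/(n/σ² + 1/τ₀²) = 8.61821/(8.61821+4.34028) = 0.66506.
Posterior mean = w·x̄ + (1−w)·μ₀ = 0.66506·-2.76 + 0.33494·-2.12 = -2.546.

Posterior mean ≈ -2.546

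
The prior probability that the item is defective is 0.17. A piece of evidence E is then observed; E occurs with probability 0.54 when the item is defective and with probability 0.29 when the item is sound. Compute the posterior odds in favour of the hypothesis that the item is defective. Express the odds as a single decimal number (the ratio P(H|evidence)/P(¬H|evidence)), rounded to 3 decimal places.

Prior odds = 0.17/(1−0.17) = 0.20482. In log-odds, ln(0.20482) = -1.5856.
Add log likelihood ratio: ln(1.8621) = 0.62169.
Posterior log-odds = -0.96394, so posterior odds = exp(-0.96394) = 0.38139.

Posterior odds ≈ 0.381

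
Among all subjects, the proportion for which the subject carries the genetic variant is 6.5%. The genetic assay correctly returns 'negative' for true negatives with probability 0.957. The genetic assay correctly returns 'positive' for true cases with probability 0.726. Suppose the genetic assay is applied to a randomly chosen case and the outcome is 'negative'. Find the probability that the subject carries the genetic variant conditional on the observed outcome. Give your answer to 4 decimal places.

Write H for 'the subject carries the genetic variant'. Prior odds H:¬H = 0.065/0.935 = 0.069519. For the 'negative' outcome, the likelihood ratio is 0.274/0.957 = 0.28631.
Posterior odds = 0.069519 × 0.28631 = 0.019904, so P(H|E) = 0.019904/(1+0.019904) = 0.0195.

P(H | E) ≈ 0.0195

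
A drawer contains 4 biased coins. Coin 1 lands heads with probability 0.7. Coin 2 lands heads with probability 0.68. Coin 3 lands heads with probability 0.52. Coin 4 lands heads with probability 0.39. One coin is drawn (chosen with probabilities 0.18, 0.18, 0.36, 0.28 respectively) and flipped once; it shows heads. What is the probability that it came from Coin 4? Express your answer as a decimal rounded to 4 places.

Posterior probability ≈ 0.2004

P(heads|C1) = 0.7; P(heads|C2) = 0.68; P(heads|C3) = 0.52; P(heads|C4) = 0.39.
Prior × likelihood for each source: 0.18·0.7=0.1260, 0.18·0.68=0.1224, 0.36·0.52=0.1872, 0.28·0.39=0.1092. Summing gives P(heads) = 0.54480.
P(Coin 4 | heads) = 0.1092 / 0.54480 = 0.2004.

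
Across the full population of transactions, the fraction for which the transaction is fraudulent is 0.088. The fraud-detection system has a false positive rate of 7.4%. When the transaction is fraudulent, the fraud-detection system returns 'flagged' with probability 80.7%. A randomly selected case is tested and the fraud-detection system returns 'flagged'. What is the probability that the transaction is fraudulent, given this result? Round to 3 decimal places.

P(H | E) ≈ 0.513

Write H for 'the transaction is fraudulent'. Prior odds H:¬H = 0.088/0.912 = 0.096491. For the 'flagged' outcome, the likelihood ratio is 0.807/0.074 = 10.905.
Posterior odds = 0.096491 × 10.905 = 1.0523, so P(H|E) = 1.0523/(1+1.0523) = 0.513.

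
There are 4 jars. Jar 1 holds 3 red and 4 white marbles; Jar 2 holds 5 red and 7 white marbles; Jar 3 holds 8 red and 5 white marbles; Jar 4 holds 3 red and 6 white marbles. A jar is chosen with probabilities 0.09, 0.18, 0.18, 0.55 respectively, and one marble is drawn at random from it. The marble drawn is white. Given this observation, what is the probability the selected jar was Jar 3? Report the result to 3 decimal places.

Tabulate prior·likelihood by source: [1] prior 0.09, lik 0.5714, product 0.05143; [2] prior 0.18, lik 0.5833, product 0.1050; [3] prior 0.18, lik 0.3846, product 0.06923; [4] prior 0.55, lik 0.6667, product 0.3667.
Normalizing constant = 0.59233; the posterior for Jar 3 is its product over the sum, 0.06923/0.59233 = 0.117.

Posterior probability ≈ 0.117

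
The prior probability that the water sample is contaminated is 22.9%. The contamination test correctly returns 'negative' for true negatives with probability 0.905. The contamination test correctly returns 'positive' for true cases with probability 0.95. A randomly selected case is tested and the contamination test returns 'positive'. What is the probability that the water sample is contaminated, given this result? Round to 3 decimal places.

Let H be the event that the water sample is contaminated. P(H) = 0.229, so P(¬H) = 0.771. With E the 'positive' result, P(E|H) = 0.95 and P(E|¬H) = 0.095.
P(E) = 0.95·0.229 + 0.095·0.771 = 0.21755 + 0.073245 = 0.29080.
By Bayes' theorem, P(H|E) = 0.21755 / 0.29080 = 0.748.

P(H | E) ≈ 0.748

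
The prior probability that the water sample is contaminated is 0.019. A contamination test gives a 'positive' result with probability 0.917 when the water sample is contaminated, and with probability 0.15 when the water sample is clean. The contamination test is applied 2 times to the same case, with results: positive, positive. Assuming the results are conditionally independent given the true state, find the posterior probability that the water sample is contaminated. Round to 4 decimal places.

Posterior P(H) ≈ 0.4199

Let H be the event that the water sample is contaminated; start with P(H) = 0.019. P('positive'|H) = 0.917, P('positive'|¬H) = 0.15.
Update on result 1 ('positive'): P(H) ← 0.917·0.0190 / (0.917·0.0190 + 0.15·0.9810) = 0.017423/0.16457 = 0.1059.
Update on result 2 ('positive'): P(H) ← 0.917·0.1059 / (0.917·0.1059 + 0.15·0.8941) = 0.097081/0.23120 = 0.4199.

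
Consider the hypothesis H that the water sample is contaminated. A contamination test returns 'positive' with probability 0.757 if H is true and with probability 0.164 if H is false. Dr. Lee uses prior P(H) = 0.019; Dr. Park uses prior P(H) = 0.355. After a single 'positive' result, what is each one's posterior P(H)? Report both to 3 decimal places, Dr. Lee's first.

Dr. Lee: 0.082; Dr. Park: 0.718

P('+'|H) = 0.757, P('+'|¬H) = 0.164.
Dr. Lee: numerator 0.757·0.019 = 0.014383; evidence = 0.014383+0.164·0.981 = 0.17527; posterior = 0.082.
Dr. Park: numerator 0.757·0.355 = 0.26874; evidence = 0.26874+0.164·0.645 = 0.37452; posterior = 0.718.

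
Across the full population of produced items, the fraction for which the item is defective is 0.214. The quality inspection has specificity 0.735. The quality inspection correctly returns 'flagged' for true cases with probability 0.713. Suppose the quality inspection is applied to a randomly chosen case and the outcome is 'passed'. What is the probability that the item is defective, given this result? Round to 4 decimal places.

Write H for 'the item is defective'. Prior odds H:¬H = 0.214/0.786 = 0.27226. For the 'passed' outcome, the likelihood ratio is 0.287/0.735 = 0.39048.
Posterior odds = 0.27226 × 0.39048 = 0.10631, so P(H|E) = 0.10631/(1+0.10631) = 0.0961.

P(H | E) ≈ 0.0961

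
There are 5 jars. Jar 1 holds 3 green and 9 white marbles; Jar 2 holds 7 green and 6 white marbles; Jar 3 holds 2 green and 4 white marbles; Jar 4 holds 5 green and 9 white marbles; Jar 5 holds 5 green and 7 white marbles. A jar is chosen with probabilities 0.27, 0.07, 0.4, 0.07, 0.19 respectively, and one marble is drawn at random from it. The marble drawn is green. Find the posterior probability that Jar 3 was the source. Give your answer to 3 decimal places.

Posterior probability ≈ 0.389

P(green|Jar 1) = 0.25; P(green|Jar 2) = 0.5385; P(green|Jar 3) = 0.3333; P(green|Jar 4) = 0.3571; P(green|Jar 5) = 0.4167.
Prior × likelihood for each source: 0.27·0.25=0.06750, 0.07·0.5385=0.03769, 0.4·0.3333=0.1333, 0.07·0.3571=0.02500, 0.19·0.4167=0.07917. Summing gives P(green) = 0.34269.
P(Jar 3 | green) = 0.1333 / 0.34269 = 0.389.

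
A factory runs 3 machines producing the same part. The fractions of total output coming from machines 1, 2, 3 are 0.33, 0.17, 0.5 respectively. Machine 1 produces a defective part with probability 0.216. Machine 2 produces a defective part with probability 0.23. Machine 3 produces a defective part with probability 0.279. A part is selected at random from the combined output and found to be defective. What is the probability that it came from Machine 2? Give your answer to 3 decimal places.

Tabulate prior·likelihood by source: [1] prior 0.33, lik 0.216, product 0.07128; [2] prior 0.17, lik 0.23, product 0.03910; [3] prior 0.5, lik 0.279, product 0.1395.
Normalizing constant = 0.24988; the posterior for Machine 2 is its product over the sum, 0.03910/0.24988 = 0.156.

Posterior probability ≈ 0.156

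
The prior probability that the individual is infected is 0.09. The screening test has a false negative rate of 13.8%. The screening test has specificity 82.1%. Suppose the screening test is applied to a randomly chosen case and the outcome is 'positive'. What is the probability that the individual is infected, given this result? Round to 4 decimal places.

Write H for 'the individual is infected'. Prior odds H:¬H = 0.09/0.91 = 0.098901. For the 'positive' outcome, the likelihood ratio is 0.862/0.179 = 4.8156.
Posterior odds = 0.098901 × 4.8156 = 0.47627, so P(H|E) = 0.47627/(1+0.47627) = 0.3226.

P(H | E) ≈ 0.3226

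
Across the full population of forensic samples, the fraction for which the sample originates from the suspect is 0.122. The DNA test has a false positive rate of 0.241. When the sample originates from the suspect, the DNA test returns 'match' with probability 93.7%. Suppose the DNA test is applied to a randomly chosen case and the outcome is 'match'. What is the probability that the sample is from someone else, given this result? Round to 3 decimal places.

Write H for 'the sample originates from the suspect'. Prior odds H:¬H = 0.122/0.878 = 0.13895. For the 'match' outcome, the likelihood ratio is 0.937/0.241 = 3.8880.
Posterior odds = 0.13895 × 3.8880 = 0.54024, so P(H|E) = 0.54024/(1+0.54024) = 0.351. Then P(¬H|E) = 1 − 0.351 = 0.649.

P(¬H | E) ≈ 0.649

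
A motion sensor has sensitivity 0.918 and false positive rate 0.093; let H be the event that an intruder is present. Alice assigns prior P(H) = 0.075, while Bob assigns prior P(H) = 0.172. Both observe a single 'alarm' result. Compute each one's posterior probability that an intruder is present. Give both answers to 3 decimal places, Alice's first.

Alice: 0.445; Bob: 0.672

The likelihood ratio for an 'alarm' result is 0.918/0.093 = 9.8710.
Alice: prior odds 0.075/0.925 = 0.081081; posterior odds 0.80035; posterior probability 0.445.
Bob: prior odds 0.172/0.828 = 0.20773; posterior odds 2.0505; posterior probability 0.672.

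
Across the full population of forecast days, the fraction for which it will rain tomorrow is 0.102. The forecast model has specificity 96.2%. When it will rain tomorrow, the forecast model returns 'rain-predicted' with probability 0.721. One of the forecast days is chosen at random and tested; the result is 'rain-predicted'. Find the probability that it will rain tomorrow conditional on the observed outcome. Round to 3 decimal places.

Let H be the event that it will rain tomorrow. P(H) = 0.102, so P(¬H) = 0.898. With E the 'rain-predicted' result, P(E|H) = 0.721 and P(E|¬H) = 0.038.
P(E) = 0.721·0.102 + 0.038·0.898 = 0.073542 + 0.034124 = 0.10767.
By Bayes' theorem, P(H|E) = 0.073542 / 0.10767 = 0.683.

P(H | E) ≈ 0.683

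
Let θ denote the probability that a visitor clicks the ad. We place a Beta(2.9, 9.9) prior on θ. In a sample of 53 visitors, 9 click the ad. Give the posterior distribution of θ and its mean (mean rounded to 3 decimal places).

The binomial likelihood is conjugate to the Beta prior: with 9 successes and 44 failures, the posterior is Beta(2.9+9, 9.9+44) = Beta(11.9, 53.9).
E[θ | data] = 11.9/(11.9+53.9) = 0.181.

Posterior: Beta(11.9, 53.9); mean ≈ 0.181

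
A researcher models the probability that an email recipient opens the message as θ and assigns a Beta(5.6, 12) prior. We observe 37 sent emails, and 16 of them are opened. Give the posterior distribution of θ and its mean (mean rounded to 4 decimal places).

Posterior: Beta(21.6, 33); mean ≈ 0.3956

The binomial likelihood is conjugate to the Beta prior: with 16 successes and 21 failures, the posterior is Beta(5.6+16, 12+21) = Beta(21.6, 33).
Posterior mean = α/(α+β) = 21.6/54.6 = 0.3956.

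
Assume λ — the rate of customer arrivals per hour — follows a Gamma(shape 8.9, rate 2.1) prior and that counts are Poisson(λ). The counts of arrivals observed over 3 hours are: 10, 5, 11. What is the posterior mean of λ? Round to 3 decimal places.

The Poisson likelihood adds the total count to the shape and the number of exposure periods to the rate. Here ∑xᵢ = 26 and n = 3, so shape 8.9→34.9 and rate 2.1→5.1.
Posterior mean = shape/rate = 34.9/5.1 = 6.843.

Posterior mean ≈ 6.843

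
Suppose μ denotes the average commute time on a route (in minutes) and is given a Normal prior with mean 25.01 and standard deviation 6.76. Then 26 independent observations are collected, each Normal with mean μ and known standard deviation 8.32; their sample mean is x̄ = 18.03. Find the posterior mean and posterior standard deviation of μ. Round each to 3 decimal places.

Posterior mean ≈ 18.414; posterior SD ≈ 1.586

With known σ, the Normal prior is conjugate. Weight on the data is w = (n/σ²)/(n/σ² + 1/τ₀²) = 0.375601/(0.375601+0.0218830) = 0.94495.
Posterior mean = w·x̄ + (1−w)·μ₀ = 0.94495·18.03 + 0.055054·25.01 = 18.414. Posterior variance = 1/(0.375601+0.0218830) = 2.51582, so SD = 1.586.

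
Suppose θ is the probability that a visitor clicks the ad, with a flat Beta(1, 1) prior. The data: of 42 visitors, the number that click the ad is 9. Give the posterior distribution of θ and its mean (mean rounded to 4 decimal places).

The binomial likelihood is conjugate to the Beta prior: with 9 successes and 33 failures, the posterior is Beta(1+9, 1+33) = Beta(10, 34).
E[θ | data] = 10/(10+34) = 0.2273.

Posterior: Beta(10, 34); mean ≈ 0.2273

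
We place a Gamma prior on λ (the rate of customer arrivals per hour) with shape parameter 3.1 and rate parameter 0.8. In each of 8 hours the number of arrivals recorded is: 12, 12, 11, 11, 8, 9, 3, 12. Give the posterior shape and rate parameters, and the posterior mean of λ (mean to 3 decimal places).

Posterior: Gamma(shape=81.1, rate=8.8); mean ≈ 9.216

The Poisson likelihood adds the total count to the shape and the number of exposure periods to the rate. Here ∑xᵢ = 78 and n = 8, so shape 3.1→81.1 and rate 0.8→8.8.
E[λ | data] = 81.1/8.8 = 9.216.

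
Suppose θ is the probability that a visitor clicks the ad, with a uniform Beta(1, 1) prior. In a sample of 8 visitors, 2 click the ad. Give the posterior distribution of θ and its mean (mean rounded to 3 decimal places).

The binomial likelihood is conjugate to the Beta prior: with 2 successes and 6 failures, the posterior is Beta(1+2, 1+6) = Beta(3, 7).
E[θ | data] = 3/(3+7) = 0.300.

Posterior: Beta(3, 7); mean ≈ 0.300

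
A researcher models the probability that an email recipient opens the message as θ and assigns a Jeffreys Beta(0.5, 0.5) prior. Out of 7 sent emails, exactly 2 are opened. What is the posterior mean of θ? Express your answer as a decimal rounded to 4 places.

Observing 2 successes and 5 failures updates Beta(0.5, 0.5) by adding the success and failure counts to the two shape parameters: α = 0.5+2 = 2.5, β = 0.5+5 = 5.5.
E[θ | data] = 2.5/(2.5+5.5) = 0.3125.

Posterior mean ≈ 0.3125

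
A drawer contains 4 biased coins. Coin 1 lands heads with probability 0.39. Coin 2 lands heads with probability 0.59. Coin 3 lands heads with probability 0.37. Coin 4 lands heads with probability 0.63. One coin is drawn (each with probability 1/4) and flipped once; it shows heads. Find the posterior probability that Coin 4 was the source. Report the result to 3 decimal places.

Posterior probability ≈ 0.318

Tabulate prior·likelihood by source: [1] prior 0.25, lik 0.39, product 0.09750; [2] prior 0.25, lik 0.59, product 0.1475; [3] prior 0.25, lik 0.37, product 0.09250; [4] prior 0.25, lik 0.63, product 0.1575.
Normalizing constant = 0.49500; the posterior for Coin 4 is its product over the sum, 0.1575/0.49500 = 0.318.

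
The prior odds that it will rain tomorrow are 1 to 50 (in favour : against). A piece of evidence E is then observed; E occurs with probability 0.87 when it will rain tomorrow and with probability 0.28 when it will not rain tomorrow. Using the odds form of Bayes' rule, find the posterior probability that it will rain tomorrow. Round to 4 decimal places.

Posterior probability ≈ 0.0585

Prior odds = 1/50 = 0.020000. In log-odds, ln(0.020000) = -3.9120.
Add log likelihood ratio: ln(3.1071) = 1.1337.
Posterior log-odds = -2.7783, so posterior odds = exp(-2.7783) = 0.062143. Converting, P(H|E) = 0.062143/1.0621 = 0.0585.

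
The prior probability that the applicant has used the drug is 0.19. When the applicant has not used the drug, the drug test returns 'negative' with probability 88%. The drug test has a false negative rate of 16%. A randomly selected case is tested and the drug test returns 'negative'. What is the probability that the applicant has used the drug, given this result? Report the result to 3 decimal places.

P(H | E) ≈ 0.041

Write H for 'the applicant has used the drug'. Prior odds H:¬H = 0.19/0.81 = 0.23457. For the 'negative' outcome, the likelihood ratio is 0.16/0.88 = 0.18182.
Posterior odds = 0.23457 × 0.18182 = 0.042649, so P(H|E) = 0.042649/(1+0.042649) = 0.041.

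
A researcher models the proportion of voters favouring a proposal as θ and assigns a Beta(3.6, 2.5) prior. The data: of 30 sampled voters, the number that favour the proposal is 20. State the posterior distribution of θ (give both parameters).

Posterior: Beta(23.6, 12.5)

Observing 20 successes and 10 failures updates Beta(3.6, 2.5) by adding the success and failure counts to the two shape parameters: α = 3.6+20 = 23.6, β = 2.5+10 = 12.5.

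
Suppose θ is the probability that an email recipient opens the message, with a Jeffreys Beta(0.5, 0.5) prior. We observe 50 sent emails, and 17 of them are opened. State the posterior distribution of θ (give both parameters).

The binomial likelihood is conjugate to the Beta prior: with 17 successes and 33 failures, the posterior is Beta(0.5+17, 0.5+33) = Beta(17.5, 33.5).

Posterior: Beta(17.5, 33.5)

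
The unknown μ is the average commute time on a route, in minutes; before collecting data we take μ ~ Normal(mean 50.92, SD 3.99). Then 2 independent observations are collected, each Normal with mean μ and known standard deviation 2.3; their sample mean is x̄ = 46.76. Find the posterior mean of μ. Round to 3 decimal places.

With known σ, the Normal prior is conjugate. Weight on the data is w = (n/σ²)/(n/σ² + 1/τ₀²) = 0.378072/(0.378072+0.0628137) = 0.85753.
Posterior mean = w·x̄ + (1−w)·μ₀ = 0.85753·46.76 + 0.14247·50.92 = 47.353.

Posterior mean ≈ 47.353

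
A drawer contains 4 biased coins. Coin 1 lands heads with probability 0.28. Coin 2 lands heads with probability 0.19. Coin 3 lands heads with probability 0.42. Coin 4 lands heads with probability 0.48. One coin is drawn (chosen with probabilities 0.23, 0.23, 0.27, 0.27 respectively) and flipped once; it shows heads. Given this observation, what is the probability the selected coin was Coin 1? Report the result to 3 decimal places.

Posterior probability ≈ 0.183

Tabulate prior·likelihood by source: [1] prior 0.23, lik 0.28, product 0.06440; [2] prior 0.23, lik 0.19, product 0.04370; [3] prior 0.27, lik 0.42, product 0.1134; [4] prior 0.27, lik 0.48, product 0.1296.
Normalizing constant = 0.35110; the posterior for Coin 1 is its product over the sum, 0.06440/0.35110 = 0.183.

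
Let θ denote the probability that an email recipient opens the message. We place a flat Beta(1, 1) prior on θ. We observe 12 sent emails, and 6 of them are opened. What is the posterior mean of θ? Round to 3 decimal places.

Posterior mean ≈ 0.500

Observing 6 successes and 6 failures updates Beta(1, 1) by adding the success and failure counts to the two shape parameters: α = 1+6 = 7, β = 1+6 = 7.
Posterior mean = α/(α+β) = 7/14 = 0.500.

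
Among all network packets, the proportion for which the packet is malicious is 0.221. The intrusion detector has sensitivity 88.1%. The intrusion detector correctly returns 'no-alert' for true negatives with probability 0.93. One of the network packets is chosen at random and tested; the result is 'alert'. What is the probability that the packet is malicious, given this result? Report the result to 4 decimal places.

Let H be the event that the packet is malicious. P(H) = 0.221, so P(¬H) = 0.779. With E the 'alert' result, P(E|H) = 0.881 and P(E|¬H) = 0.07.
P(E) = 0.881·0.221 + 0.07·0.779 = 0.19470 + 0.054530 = 0.24923.
By Bayes' theorem, P(H|E) = 0.19470 / 0.24923 = 0.7812.

P(H | E) ≈ 0.7812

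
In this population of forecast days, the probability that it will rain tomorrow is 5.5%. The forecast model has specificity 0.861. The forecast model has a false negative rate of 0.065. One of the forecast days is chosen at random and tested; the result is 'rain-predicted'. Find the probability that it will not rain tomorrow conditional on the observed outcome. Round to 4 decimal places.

P(¬H | E) ≈ 0.7187

Let H be the event that it will rain tomorrow. P(H) = 0.055, so P(¬H) = 0.945. With E the 'rain-predicted' result, P(E|H) = 0.935 and P(E|¬H) = 0.139.
P(E) = 0.935·0.055 + 0.139·0.945 = 0.051425 + 0.13135 = 0.18278.
By Bayes' theorem, P(H|E) = 0.051425 / 0.18278 = 0.2813. Hence P(¬H|E) = 1 − 0.2813 = 0.7187.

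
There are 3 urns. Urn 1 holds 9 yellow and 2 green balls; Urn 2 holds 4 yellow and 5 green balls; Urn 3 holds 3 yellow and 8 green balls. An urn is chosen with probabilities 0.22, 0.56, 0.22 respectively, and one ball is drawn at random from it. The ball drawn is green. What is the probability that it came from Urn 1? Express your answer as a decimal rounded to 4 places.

Tabulate prior·likelihood by source: [1] prior 0.22, lik 0.1818, product 0.04000; [2] prior 0.56, lik 0.5556, product 0.3111; [3] prior 0.22, lik 0.7273, product 0.1600.
Normalizing constant = 0.51111; the posterior for Urn 1 is its product over the sum, 0.04000/0.51111 = 0.0783.

Posterior probability ≈ 0.0783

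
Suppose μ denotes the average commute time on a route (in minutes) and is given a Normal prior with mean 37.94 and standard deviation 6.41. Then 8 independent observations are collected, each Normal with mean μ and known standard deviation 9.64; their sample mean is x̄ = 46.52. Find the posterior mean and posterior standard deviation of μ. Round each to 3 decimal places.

Posterior mean ≈ 44.629; posterior SD ≈ 3.009

Prior precision 1/τ₀² = 1/6.41² = 0.0243379; data precision n/σ² = 8/9.64² = 0.0860867.
Posterior precision = 0.0243379 + 0.0860867 = 0.110425, giving posterior SD = 1/√0.110425 = 3.009.
Posterior mean = (0.0243379·37.94 + 0.0860867·46.52) / 0.110425 = 44.629.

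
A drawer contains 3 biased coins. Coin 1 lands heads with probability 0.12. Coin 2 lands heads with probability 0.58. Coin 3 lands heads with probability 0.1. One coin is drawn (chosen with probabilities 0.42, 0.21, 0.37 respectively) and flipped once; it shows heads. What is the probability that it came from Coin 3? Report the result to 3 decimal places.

Tabulate prior·likelihood by source: [1] prior 0.42, lik 0.12, product 0.05040; [2] prior 0.21, lik 0.58, product 0.1218; [3] prior 0.37, lik 0.1, product 0.03700.
Normalizing constant = 0.20920; the posterior for Coin 3 is its product over the sum, 0.03700/0.20920 = 0.177.

Posterior probability ≈ 0.177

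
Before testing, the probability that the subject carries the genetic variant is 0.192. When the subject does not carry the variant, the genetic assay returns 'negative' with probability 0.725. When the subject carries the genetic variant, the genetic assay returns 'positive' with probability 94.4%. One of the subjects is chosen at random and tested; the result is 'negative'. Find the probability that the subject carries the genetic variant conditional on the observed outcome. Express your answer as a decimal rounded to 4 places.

Write H for 'the subject carries the genetic variant'. Prior odds H:¬H = 0.192/0.808 = 0.23762. For the 'negative' outcome, the likelihood ratio is 0.056/0.725 = 0.077241.
Posterior odds = 0.23762 × 0.077241 = 0.018354, so P(H|E) = 0.018354/(1+0.018354) = 0.0180.

P(H | E) ≈ 0.0180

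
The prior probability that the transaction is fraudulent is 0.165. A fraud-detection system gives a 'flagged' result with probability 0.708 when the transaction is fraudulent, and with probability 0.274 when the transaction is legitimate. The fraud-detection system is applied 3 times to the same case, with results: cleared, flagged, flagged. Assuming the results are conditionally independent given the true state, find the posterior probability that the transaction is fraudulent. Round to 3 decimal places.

Posterior P(H) ≈ 0.347

With H the event that the transaction is fraudulent, the joint likelihood of the observed sequence is P(data|H) = 0.292·0.708·0.708 = 0.14637 and P(data|¬H) = 0.726·0.274·0.274 = 0.054505.
Bayes: P(H|data) = 0.165·0.14637 / (0.165·0.14637 + 0.835·0.054505) = 0.024151/0.069663 = 0.3467.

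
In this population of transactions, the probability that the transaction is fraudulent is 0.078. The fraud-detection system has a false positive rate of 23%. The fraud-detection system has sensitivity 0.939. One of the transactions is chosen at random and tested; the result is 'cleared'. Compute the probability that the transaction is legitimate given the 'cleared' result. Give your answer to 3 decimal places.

P(¬H | E) ≈ 0.993

Let H be the event that the transaction is fraudulent. P(H) = 0.078, so P(¬H) = 0.922. With E the 'cleared' result, P(E|H) = 0.061 and P(E|¬H) = 0.77.
P(E) = 0.061·0.078 + 0.77·0.922 = 0.0047580 + 0.70994 = 0.71470.
By Bayes' theorem, P(H|E) = 0.0047580 / 0.71470 = 0.007. Hence P(¬H|E) = 1 − 0.007 = 0.993.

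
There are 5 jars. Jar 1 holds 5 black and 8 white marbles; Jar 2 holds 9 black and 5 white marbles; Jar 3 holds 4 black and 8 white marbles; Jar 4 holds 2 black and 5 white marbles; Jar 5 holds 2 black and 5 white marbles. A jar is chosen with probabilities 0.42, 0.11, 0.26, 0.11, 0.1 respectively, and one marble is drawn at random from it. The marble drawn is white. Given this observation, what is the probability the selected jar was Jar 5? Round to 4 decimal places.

Posterior probability ≈ 0.1150

Tabulate prior·likelihood by source: [1] prior 0.42, lik 0.6154, product 0.2585; [2] prior 0.11, lik 0.3571, product 0.03929; [3] prior 0.26, lik 0.6667, product 0.1733; [4] prior 0.11, lik 0.7143, product 0.07857; [5] prior 0.1, lik 0.7143, product 0.07143.
Normalizing constant = 0.62108; the posterior for Jar 5 is its product over the sum, 0.07143/0.62108 = 0.1150.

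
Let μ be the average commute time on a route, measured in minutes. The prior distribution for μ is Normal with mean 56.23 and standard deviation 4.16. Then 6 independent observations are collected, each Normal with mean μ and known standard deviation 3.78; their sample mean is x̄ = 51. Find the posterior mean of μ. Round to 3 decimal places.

Posterior mean ≈ 51.633

With known σ, the Normal prior is conjugate. Weight on the data is w = (n/σ²)/(n/σ² + 1/τ₀²) = 0.419921/(0.419921+0.0577848) = 0.87904.
Posterior mean = w·x̄ + (1−w)·μ₀ = 0.87904·51 + 0.12096·56.23 = 51.633.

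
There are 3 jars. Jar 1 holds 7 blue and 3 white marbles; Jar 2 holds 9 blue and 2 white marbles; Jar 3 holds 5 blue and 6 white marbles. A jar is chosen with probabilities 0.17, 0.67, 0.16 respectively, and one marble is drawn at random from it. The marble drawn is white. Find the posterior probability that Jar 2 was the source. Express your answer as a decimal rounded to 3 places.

Tabulate prior·likelihood by source: [1] prior 0.17, lik 0.3, product 0.05100; [2] prior 0.67, lik 0.1818, product 0.1218; [3] prior 0.16, lik 0.5455, product 0.08727.
Normalizing constant = 0.26009; the posterior for Jar 2 is its product over the sum, 0.1218/0.26009 = 0.468.

Posterior probability ≈ 0.468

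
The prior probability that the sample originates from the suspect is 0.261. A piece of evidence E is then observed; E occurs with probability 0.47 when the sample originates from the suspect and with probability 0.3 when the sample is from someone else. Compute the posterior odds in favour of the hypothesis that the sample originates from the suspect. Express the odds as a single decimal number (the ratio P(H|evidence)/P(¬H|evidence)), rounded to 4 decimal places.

Posterior odds ≈ 0.5533

Prior odds = 0.261/(1−0.261) = 0.35318. In log-odds, ln(0.35318) = -1.0408.
Add log likelihood ratio: ln(1.5667) = 0.44895.
Posterior log-odds = -0.59183, so posterior odds = exp(-0.59183) = 0.55332.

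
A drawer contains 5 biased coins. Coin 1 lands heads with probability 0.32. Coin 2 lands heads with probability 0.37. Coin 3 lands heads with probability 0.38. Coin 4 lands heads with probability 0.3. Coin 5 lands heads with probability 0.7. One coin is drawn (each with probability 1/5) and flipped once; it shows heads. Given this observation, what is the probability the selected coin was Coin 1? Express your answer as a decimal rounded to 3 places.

Posterior probability ≈ 0.155

P(heads|C1) = 0.32; P(heads|C2) = 0.37; P(heads|C3) = 0.38; P(heads|C4) = 0.3; P(heads|C5) = 0.7.
Prior × likelihood for each source: 0.2·0.32=0.06400, 0.2·0.37=0.07400, 0.2·0.38=0.07600, 0.2·0.3=0.06000, 0.2·0.7=0.1400. Summing gives P(heads) = 0.41400.
P(Coin 1 | heads) = 0.06400 / 0.41400 = 0.155.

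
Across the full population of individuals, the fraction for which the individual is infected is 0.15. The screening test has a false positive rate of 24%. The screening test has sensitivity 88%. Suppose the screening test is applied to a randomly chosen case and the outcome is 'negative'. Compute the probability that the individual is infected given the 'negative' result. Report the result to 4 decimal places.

P(H | E) ≈ 0.0271

Write H for 'the individual is infected'. Prior odds H:¬H = 0.15/0.85 = 0.17647. For the 'negative' outcome, the likelihood ratio is 0.12/0.76 = 0.15789.
Posterior odds = 0.17647 × 0.15789 = 0.027864, so P(H|E) = 0.027864/(1+0.027864) = 0.0271.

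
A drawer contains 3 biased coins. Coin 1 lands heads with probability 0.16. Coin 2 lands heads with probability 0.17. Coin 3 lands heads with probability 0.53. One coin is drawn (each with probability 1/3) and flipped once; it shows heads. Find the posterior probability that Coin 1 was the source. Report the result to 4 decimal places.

Posterior probability ≈ 0.1860

P(heads|C1) = 0.16; P(heads|C2) = 0.17; P(heads|C3) = 0.53.
Prior × likelihood for each source: 0.333333·0.16=0.05333, 0.333333·0.17=0.05667, 0.333333·0.53=0.1767. Summing gives P(heads) = 0.28667.
P(Coin 1 | heads) = 0.05333 / 0.28667 = 0.1860.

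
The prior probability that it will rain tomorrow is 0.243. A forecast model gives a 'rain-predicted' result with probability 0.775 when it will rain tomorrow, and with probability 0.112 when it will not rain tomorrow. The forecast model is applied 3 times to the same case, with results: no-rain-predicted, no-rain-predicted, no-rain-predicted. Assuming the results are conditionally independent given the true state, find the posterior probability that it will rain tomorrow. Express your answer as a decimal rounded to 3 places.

Posterior P(H) ≈ 0.005

With H the event that it will rain tomorrow, the joint likelihood of the observed sequence is P(data|H) = 0.225·0.225·0.225 = 0.011391 and P(data|¬H) = 0.888·0.888·0.888 = 0.70023.
Bayes: P(H|data) = 0.243·0.011391 / (0.243·0.011391 + 0.757·0.70023) = 0.0027679/0.53284 = 0.0052.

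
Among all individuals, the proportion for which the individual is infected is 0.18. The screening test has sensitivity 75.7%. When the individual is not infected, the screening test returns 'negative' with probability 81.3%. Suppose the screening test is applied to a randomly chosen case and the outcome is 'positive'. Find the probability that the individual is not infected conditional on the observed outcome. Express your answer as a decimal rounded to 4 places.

Let H be the event that the individual is infected. P(H) = 0.18, so P(¬H) = 0.82. With E the 'positive' result, P(E|H) = 0.757 and P(E|¬H) = 0.187.
P(E) = 0.757·0.18 + 0.187·0.82 = 0.13626 + 0.15334 = 0.28960.
By Bayes' theorem, P(H|E) = 0.13626 / 0.28960 = 0.4705. Hence P(¬H|E) = 1 − 0.4705 = 0.5295.

P(¬H | E) ≈ 0.5295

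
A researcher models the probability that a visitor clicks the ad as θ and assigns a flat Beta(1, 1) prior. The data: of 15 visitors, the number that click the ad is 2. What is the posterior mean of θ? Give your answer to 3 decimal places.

Posterior mean ≈ 0.176

Observing 2 successes and 13 failures updates Beta(1, 1) by adding the success and failure counts to the two shape parameters: α = 1+2 = 3, β = 1+13 = 14.
Posterior mean = α/(α+β) = 3/17 = 0.176.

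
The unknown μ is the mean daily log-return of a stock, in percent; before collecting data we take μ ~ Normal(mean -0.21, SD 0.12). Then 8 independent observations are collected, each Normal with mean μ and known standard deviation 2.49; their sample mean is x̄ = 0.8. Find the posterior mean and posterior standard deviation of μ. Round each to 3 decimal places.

Prior precision 1/τ₀² = 1/0.12² = 69.4444; data precision n/σ² = 8/2.49² = 1.29030.
Posterior precision = 69.4444 + 1.29030 = 70.7347, giving posterior SD = 1/√70.7347 = 0.119.
Posterior mean = (69.4444·-0.21 + 1.29030·0.8) / 70.7347 = -0.192.

Posterior mean ≈ -0.192; posterior SD ≈ 0.119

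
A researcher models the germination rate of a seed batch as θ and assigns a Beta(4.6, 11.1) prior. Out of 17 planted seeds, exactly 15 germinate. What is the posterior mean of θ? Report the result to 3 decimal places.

Posterior mean ≈ 0.599

Observing 15 successes and 2 failures updates Beta(4.6, 11.1) by adding the success and failure counts to the two shape parameters: α = 4.6+15 = 19.6, β = 11.1+2 = 13.1.
Posterior mean = α/(α+β) = 19.6/32.7 = 0.599.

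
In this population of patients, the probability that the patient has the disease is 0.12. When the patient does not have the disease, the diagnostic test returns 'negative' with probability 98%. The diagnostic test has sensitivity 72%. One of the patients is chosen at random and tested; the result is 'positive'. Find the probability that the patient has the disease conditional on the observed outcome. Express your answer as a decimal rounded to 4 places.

P(H | E) ≈ 0.8308

Let H be the event that the patient has the disease. P(H) = 0.12, so P(¬H) = 0.88. With E the 'positive' result, P(E|H) = 0.72 and P(E|¬H) = 0.02.
P(E) = 0.72·0.12 + 0.02·0.88 = 0.086400 + 0.017600 = 0.10400.
By Bayes' theorem, P(H|E) = 0.086400 / 0.10400 = 0.8308.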